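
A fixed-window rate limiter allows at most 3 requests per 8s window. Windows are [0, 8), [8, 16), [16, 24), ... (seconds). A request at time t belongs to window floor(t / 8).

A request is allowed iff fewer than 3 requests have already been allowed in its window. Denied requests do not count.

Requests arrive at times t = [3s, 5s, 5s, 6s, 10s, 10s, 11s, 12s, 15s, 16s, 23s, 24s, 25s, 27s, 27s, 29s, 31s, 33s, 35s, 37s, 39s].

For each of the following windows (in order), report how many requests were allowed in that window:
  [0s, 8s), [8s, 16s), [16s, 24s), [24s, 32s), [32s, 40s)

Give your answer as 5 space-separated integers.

Processing requests:
  req#1 t=3s (window 0): ALLOW
  req#2 t=5s (window 0): ALLOW
  req#3 t=5s (window 0): ALLOW
  req#4 t=6s (window 0): DENY
  req#5 t=10s (window 1): ALLOW
  req#6 t=10s (window 1): ALLOW
  req#7 t=11s (window 1): ALLOW
  req#8 t=12s (window 1): DENY
  req#9 t=15s (window 1): DENY
  req#10 t=16s (window 2): ALLOW
  req#11 t=23s (window 2): ALLOW
  req#12 t=24s (window 3): ALLOW
  req#13 t=25s (window 3): ALLOW
  req#14 t=27s (window 3): ALLOW
  req#15 t=27s (window 3): DENY
  req#16 t=29s (window 3): DENY
  req#17 t=31s (window 3): DENY
  req#18 t=33s (window 4): ALLOW
  req#19 t=35s (window 4): ALLOW
  req#20 t=37s (window 4): ALLOW
  req#21 t=39s (window 4): DENY

Allowed counts by window: 3 3 2 3 3

Answer: 3 3 2 3 3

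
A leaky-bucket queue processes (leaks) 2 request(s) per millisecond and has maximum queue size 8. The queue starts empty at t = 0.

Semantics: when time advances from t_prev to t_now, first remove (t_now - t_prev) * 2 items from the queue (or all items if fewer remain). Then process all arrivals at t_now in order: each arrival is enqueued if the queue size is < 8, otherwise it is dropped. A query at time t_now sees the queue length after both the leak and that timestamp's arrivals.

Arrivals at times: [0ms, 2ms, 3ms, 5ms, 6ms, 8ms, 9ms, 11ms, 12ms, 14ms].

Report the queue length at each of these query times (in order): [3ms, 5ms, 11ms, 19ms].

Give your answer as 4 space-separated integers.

Queue lengths at query times:
  query t=3ms: backlog = 1
  query t=5ms: backlog = 1
  query t=11ms: backlog = 1
  query t=19ms: backlog = 0

Answer: 1 1 1 0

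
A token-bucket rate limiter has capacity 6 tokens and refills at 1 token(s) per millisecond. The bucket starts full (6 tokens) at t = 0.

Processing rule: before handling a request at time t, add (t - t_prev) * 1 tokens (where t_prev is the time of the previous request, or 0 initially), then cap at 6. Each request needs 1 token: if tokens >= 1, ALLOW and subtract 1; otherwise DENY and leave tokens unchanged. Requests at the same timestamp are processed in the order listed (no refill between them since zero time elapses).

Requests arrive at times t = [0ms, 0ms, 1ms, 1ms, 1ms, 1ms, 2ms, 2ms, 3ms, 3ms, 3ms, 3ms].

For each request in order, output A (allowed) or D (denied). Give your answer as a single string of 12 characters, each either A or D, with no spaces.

Simulating step by step:
  req#1 t=0ms: ALLOW
  req#2 t=0ms: ALLOW
  req#3 t=1ms: ALLOW
  req#4 t=1ms: ALLOW
  req#5 t=1ms: ALLOW
  req#6 t=1ms: ALLOW
  req#7 t=2ms: ALLOW
  req#8 t=2ms: ALLOW
  req#9 t=3ms: ALLOW
  req#10 t=3ms: DENY
  req#11 t=3ms: DENY
  req#12 t=3ms: DENY

Answer: AAAAAAAAADDD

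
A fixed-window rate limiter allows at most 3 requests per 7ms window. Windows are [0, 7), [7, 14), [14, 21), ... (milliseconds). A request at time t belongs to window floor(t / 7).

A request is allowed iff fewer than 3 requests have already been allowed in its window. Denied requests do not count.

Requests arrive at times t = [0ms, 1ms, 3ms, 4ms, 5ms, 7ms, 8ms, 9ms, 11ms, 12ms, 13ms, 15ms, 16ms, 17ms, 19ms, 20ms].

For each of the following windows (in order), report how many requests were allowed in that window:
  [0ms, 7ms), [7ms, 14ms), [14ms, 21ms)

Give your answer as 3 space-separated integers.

Answer: 3 3 3

Derivation:
Processing requests:
  req#1 t=0ms (window 0): ALLOW
  req#2 t=1ms (window 0): ALLOW
  req#3 t=3ms (window 0): ALLOW
  req#4 t=4ms (window 0): DENY
  req#5 t=5ms (window 0): DENY
  req#6 t=7ms (window 1): ALLOW
  req#7 t=8ms (window 1): ALLOW
  req#8 t=9ms (window 1): ALLOW
  req#9 t=11ms (window 1): DENY
  req#10 t=12ms (window 1): DENY
  req#11 t=13ms (window 1): DENY
  req#12 t=15ms (window 2): ALLOW
  req#13 t=16ms (window 2): ALLOW
  req#14 t=17ms (window 2): ALLOW
  req#15 t=19ms (window 2): DENY
  req#16 t=20ms (window 2): DENY

Allowed counts by window: 3 3 3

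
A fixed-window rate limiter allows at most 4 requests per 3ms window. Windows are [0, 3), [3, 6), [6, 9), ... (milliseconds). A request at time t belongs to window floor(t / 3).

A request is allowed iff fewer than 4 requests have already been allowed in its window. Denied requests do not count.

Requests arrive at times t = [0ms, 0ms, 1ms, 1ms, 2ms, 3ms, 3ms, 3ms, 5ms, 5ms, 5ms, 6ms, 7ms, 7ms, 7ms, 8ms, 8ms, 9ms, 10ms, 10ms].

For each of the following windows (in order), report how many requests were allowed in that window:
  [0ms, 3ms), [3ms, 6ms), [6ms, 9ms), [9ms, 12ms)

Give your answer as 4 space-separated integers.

Answer: 4 4 4 3

Derivation:
Processing requests:
  req#1 t=0ms (window 0): ALLOW
  req#2 t=0ms (window 0): ALLOW
  req#3 t=1ms (window 0): ALLOW
  req#4 t=1ms (window 0): ALLOW
  req#5 t=2ms (window 0): DENY
  req#6 t=3ms (window 1): ALLOW
  req#7 t=3ms (window 1): ALLOW
  req#8 t=3ms (window 1): ALLOW
  req#9 t=5ms (window 1): ALLOW
  req#10 t=5ms (window 1): DENY
  req#11 t=5ms (window 1): DENY
  req#12 t=6ms (window 2): ALLOW
  req#13 t=7ms (window 2): ALLOW
  req#14 t=7ms (window 2): ALLOW
  req#15 t=7ms (window 2): ALLOW
  req#16 t=8ms (window 2): DENY
  req#17 t=8ms (window 2): DENY
  req#18 t=9ms (window 3): ALLOW
  req#19 t=10ms (window 3): ALLOW
  req#20 t=10ms (window 3): ALLOW

Allowed counts by window: 4 4 4 3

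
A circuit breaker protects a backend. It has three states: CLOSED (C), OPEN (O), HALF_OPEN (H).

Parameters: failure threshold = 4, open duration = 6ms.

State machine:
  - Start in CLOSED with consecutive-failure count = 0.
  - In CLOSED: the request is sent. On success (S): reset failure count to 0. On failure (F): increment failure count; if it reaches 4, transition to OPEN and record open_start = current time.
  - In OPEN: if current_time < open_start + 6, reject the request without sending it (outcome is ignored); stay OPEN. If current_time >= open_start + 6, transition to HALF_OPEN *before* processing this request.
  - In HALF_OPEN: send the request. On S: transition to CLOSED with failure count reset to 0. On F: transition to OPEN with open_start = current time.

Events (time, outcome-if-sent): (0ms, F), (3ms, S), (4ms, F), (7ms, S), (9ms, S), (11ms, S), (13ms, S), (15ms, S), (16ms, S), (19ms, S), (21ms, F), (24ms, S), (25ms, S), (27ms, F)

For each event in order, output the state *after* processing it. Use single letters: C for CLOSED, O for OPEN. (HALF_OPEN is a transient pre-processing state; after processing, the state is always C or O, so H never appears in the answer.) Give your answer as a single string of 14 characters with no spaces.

Answer: CCCCCCCCCCCCCC

Derivation:
State after each event:
  event#1 t=0ms outcome=F: state=CLOSED
  event#2 t=3ms outcome=S: state=CLOSED
  event#3 t=4ms outcome=F: state=CLOSED
  event#4 t=7ms outcome=S: state=CLOSED
  event#5 t=9ms outcome=S: state=CLOSED
  event#6 t=11ms outcome=S: state=CLOSED
  event#7 t=13ms outcome=S: state=CLOSED
  event#8 t=15ms outcome=S: state=CLOSED
  event#9 t=16ms outcome=S: state=CLOSED
  event#10 t=19ms outcome=S: state=CLOSED
  event#11 t=21ms outcome=F: state=CLOSED
  event#12 t=24ms outcome=S: state=CLOSED
  event#13 t=25ms outcome=S: state=CLOSED
  event#14 t=27ms outcome=F: state=CLOSED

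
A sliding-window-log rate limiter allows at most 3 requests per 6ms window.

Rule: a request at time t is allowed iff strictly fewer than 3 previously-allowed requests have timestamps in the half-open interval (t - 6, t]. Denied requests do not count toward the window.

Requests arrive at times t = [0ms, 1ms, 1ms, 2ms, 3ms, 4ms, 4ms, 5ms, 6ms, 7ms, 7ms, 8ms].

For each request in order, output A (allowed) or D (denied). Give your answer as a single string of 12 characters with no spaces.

Tracking allowed requests in the window:
  req#1 t=0ms: ALLOW
  req#2 t=1ms: ALLOW
  req#3 t=1ms: ALLOW
  req#4 t=2ms: DENY
  req#5 t=3ms: DENY
  req#6 t=4ms: DENY
  req#7 t=4ms: DENY
  req#8 t=5ms: DENY
  req#9 t=6ms: ALLOW
  req#10 t=7ms: ALLOW
  req#11 t=7ms: ALLOW
  req#12 t=8ms: DENY

Answer: AAADDDDDAAAD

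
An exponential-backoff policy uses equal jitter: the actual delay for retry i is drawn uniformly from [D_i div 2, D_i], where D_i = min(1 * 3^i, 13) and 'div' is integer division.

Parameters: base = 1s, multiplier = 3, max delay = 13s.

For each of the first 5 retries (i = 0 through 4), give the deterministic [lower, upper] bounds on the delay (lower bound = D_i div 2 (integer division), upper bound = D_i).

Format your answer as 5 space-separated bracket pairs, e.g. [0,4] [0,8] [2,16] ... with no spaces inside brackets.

Computing bounds per retry:
  i=0: D_i=min(1*3^0,13)=1, bounds=[0,1]
  i=1: D_i=min(1*3^1,13)=3, bounds=[1,3]
  i=2: D_i=min(1*3^2,13)=9, bounds=[4,9]
  i=3: D_i=min(1*3^3,13)=13, bounds=[6,13]
  i=4: D_i=min(1*3^4,13)=13, bounds=[6,13]

Answer: [0,1] [1,3] [4,9] [6,13] [6,13]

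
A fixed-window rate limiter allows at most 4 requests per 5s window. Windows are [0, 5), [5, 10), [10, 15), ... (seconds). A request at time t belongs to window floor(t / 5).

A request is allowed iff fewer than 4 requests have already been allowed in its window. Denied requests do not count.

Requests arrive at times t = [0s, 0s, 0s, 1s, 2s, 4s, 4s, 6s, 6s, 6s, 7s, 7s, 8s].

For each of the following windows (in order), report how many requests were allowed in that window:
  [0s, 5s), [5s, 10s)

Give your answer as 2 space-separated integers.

Answer: 4 4

Derivation:
Processing requests:
  req#1 t=0s (window 0): ALLOW
  req#2 t=0s (window 0): ALLOW
  req#3 t=0s (window 0): ALLOW
  req#4 t=1s (window 0): ALLOW
  req#5 t=2s (window 0): DENY
  req#6 t=4s (window 0): DENY
  req#7 t=4s (window 0): DENY
  req#8 t=6s (window 1): ALLOW
  req#9 t=6s (window 1): ALLOW
  req#10 t=6s (window 1): ALLOW
  req#11 t=7s (window 1): ALLOW
  req#12 t=7s (window 1): DENY
  req#13 t=8s (window 1): DENY

Allowed counts by window: 4 4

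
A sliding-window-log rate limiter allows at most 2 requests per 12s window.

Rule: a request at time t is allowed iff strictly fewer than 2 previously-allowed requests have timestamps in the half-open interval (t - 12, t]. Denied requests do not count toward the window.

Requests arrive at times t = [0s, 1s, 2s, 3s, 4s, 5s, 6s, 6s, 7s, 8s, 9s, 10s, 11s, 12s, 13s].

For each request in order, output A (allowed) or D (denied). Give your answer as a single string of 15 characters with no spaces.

Answer: AADDDDDDDDDDDAA

Derivation:
Tracking allowed requests in the window:
  req#1 t=0s: ALLOW
  req#2 t=1s: ALLOW
  req#3 t=2s: DENY
  req#4 t=3s: DENY
  req#5 t=4s: DENY
  req#6 t=5s: DENY
  req#7 t=6s: DENY
  req#8 t=6s: DENY
  req#9 t=7s: DENY
  req#10 t=8s: DENY
  req#11 t=9s: DENY
  req#12 t=10s: DENY
  req#13 t=11s: DENY
  req#14 t=12s: ALLOW
  req#15 t=13s: ALLOW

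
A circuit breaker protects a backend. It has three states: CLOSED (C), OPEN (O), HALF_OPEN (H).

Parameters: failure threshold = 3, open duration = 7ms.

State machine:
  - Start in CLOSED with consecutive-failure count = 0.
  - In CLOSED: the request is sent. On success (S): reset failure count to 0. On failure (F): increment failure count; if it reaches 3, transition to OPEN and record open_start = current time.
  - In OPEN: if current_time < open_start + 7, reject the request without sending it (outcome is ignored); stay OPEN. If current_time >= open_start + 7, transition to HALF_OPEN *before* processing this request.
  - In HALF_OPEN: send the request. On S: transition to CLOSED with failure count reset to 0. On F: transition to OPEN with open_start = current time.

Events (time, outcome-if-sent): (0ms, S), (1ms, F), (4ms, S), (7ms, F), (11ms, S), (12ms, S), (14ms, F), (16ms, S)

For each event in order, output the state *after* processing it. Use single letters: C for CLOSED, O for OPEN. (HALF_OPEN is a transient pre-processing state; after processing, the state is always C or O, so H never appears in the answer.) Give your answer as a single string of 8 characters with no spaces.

Answer: CCCCCCCC

Derivation:
State after each event:
  event#1 t=0ms outcome=S: state=CLOSED
  event#2 t=1ms outcome=F: state=CLOSED
  event#3 t=4ms outcome=S: state=CLOSED
  event#4 t=7ms outcome=F: state=CLOSED
  event#5 t=11ms outcome=S: state=CLOSED
  event#6 t=12ms outcome=S: state=CLOSED
  event#7 t=14ms outcome=F: state=CLOSED
  event#8 t=16ms outcome=S: state=CLOSED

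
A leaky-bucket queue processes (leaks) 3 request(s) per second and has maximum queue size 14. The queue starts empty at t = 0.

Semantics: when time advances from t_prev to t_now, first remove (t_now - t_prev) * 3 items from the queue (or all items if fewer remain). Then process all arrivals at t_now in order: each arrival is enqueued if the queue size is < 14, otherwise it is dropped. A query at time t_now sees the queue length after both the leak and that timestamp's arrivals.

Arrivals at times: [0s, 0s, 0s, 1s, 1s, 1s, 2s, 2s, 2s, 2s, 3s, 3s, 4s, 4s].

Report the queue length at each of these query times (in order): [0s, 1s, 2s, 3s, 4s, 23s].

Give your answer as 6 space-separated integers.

Queue lengths at query times:
  query t=0s: backlog = 3
  query t=1s: backlog = 3
  query t=2s: backlog = 4
  query t=3s: backlog = 3
  query t=4s: backlog = 2
  query t=23s: backlog = 0

Answer: 3 3 4 3 2 0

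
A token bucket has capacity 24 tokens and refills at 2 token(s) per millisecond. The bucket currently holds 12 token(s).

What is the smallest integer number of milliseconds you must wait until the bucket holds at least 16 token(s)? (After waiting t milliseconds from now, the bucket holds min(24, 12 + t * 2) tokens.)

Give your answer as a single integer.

Need 12 + t * 2 >= 16, so t >= 4/2.
Smallest integer t = ceil(4/2) = 2.

Answer: 2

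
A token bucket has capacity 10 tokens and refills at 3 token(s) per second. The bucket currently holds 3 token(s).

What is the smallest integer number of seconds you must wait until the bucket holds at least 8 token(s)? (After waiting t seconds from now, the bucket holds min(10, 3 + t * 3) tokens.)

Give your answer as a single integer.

Need 3 + t * 3 >= 8, so t >= 5/3.
Smallest integer t = ceil(5/3) = 2.

Answer: 2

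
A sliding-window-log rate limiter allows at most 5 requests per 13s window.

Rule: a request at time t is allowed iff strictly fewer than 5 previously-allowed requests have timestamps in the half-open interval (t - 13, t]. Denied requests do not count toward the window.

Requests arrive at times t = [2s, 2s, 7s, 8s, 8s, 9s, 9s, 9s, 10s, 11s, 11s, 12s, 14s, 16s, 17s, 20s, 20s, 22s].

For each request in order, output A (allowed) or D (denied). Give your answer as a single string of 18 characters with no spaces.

Tracking allowed requests in the window:
  req#1 t=2s: ALLOW
  req#2 t=2s: ALLOW
  req#3 t=7s: ALLOW
  req#4 t=8s: ALLOW
  req#5 t=8s: ALLOW
  req#6 t=9s: DENY
  req#7 t=9s: DENY
  req#8 t=9s: DENY
  req#9 t=10s: DENY
  req#10 t=11s: DENY
  req#11 t=11s: DENY
  req#12 t=12s: DENY
  req#13 t=14s: DENY
  req#14 t=16s: ALLOW
  req#15 t=17s: ALLOW
  req#16 t=20s: ALLOW
  req#17 t=20s: DENY
  req#18 t=22s: ALLOW

Answer: AAAAADDDDDDDDAAADA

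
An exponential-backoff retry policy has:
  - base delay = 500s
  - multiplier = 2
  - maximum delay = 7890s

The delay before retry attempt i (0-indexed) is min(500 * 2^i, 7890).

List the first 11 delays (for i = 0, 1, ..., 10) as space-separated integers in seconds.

Answer: 500 1000 2000 4000 7890 7890 7890 7890 7890 7890 7890

Derivation:
Computing each delay:
  i=0: min(500*2^0, 7890) = 500
  i=1: min(500*2^1, 7890) = 1000
  i=2: min(500*2^2, 7890) = 2000
  i=3: min(500*2^3, 7890) = 4000
  i=4: min(500*2^4, 7890) = 7890
  i=5: min(500*2^5, 7890) = 7890
  i=6: min(500*2^6, 7890) = 7890
  i=7: min(500*2^7, 7890) = 7890
  i=8: min(500*2^8, 7890) = 7890
  i=9: min(500*2^9, 7890) = 7890
  i=10: min(500*2^10, 7890) = 7890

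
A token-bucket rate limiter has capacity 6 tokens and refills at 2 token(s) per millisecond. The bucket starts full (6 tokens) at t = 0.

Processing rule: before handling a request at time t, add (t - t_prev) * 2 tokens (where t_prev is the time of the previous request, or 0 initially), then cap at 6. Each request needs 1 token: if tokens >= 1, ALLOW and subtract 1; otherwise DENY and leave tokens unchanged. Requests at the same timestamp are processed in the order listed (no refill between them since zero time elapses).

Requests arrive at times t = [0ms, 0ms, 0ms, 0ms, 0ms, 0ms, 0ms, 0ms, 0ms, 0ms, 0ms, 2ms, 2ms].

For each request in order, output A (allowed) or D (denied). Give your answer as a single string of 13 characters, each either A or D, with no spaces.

Simulating step by step:
  req#1 t=0ms: ALLOW
  req#2 t=0ms: ALLOW
  req#3 t=0ms: ALLOW
  req#4 t=0ms: ALLOW
  req#5 t=0ms: ALLOW
  req#6 t=0ms: ALLOW
  req#7 t=0ms: DENY
  req#8 t=0ms: DENY
  req#9 t=0ms: DENY
  req#10 t=0ms: DENY
  req#11 t=0ms: DENY
  req#12 t=2ms: ALLOW
  req#13 t=2ms: ALLOW

Answer: AAAAAADDDDDAA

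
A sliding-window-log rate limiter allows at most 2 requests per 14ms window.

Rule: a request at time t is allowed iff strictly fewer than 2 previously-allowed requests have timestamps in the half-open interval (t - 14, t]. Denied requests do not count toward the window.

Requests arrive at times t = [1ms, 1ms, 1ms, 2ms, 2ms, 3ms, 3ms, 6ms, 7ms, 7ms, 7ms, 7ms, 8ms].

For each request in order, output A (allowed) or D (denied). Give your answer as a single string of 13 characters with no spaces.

Answer: AADDDDDDDDDDD

Derivation:
Tracking allowed requests in the window:
  req#1 t=1ms: ALLOW
  req#2 t=1ms: ALLOW
  req#3 t=1ms: DENY
  req#4 t=2ms: DENY
  req#5 t=2ms: DENY
  req#6 t=3ms: DENY
  req#7 t=3ms: DENY
  req#8 t=6ms: DENY
  req#9 t=7ms: DENY
  req#10 t=7ms: DENY
  req#11 t=7ms: DENY
  req#12 t=7ms: DENY
  req#13 t=8ms: DENY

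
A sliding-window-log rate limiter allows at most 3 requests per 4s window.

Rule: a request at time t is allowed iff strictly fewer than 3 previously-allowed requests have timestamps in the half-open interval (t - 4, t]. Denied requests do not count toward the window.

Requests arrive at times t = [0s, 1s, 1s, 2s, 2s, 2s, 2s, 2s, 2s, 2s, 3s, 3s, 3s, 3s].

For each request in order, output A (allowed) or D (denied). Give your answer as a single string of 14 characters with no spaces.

Tracking allowed requests in the window:
  req#1 t=0s: ALLOW
  req#2 t=1s: ALLOW
  req#3 t=1s: ALLOW
  req#4 t=2s: DENY
  req#5 t=2s: DENY
  req#6 t=2s: DENY
  req#7 t=2s: DENY
  req#8 t=2s: DENY
  req#9 t=2s: DENY
  req#10 t=2s: DENY
  req#11 t=3s: DENY
  req#12 t=3s: DENY
  req#13 t=3s: DENY
  req#14 t=3s: DENY

Answer: AAADDDDDDDDDDD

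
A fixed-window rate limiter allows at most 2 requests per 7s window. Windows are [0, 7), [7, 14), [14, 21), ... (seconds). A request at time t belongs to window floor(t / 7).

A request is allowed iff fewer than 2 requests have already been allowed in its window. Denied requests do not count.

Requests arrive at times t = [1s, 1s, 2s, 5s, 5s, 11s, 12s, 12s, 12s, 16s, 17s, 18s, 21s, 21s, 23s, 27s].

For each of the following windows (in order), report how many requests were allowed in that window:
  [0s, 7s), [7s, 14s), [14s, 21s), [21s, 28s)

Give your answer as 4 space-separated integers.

Processing requests:
  req#1 t=1s (window 0): ALLOW
  req#2 t=1s (window 0): ALLOW
  req#3 t=2s (window 0): DENY
  req#4 t=5s (window 0): DENY
  req#5 t=5s (window 0): DENY
  req#6 t=11s (window 1): ALLOW
  req#7 t=12s (window 1): ALLOW
  req#8 t=12s (window 1): DENY
  req#9 t=12s (window 1): DENY
  req#10 t=16s (window 2): ALLOW
  req#11 t=17s (window 2): ALLOW
  req#12 t=18s (window 2): DENY
  req#13 t=21s (window 3): ALLOW
  req#14 t=21s (window 3): ALLOW
  req#15 t=23s (window 3): DENY
  req#16 t=27s (window 3): DENY

Allowed counts by window: 2 2 2 2

Answer: 2 2 2 2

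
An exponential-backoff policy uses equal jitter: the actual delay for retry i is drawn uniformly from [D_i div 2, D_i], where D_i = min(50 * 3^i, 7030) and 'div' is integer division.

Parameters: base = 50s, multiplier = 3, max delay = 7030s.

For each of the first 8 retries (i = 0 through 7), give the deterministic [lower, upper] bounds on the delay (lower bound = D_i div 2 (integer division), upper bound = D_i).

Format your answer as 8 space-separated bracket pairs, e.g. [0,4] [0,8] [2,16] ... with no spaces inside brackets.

Answer: [25,50] [75,150] [225,450] [675,1350] [2025,4050] [3515,7030] [3515,7030] [3515,7030]

Derivation:
Computing bounds per retry:
  i=0: D_i=min(50*3^0,7030)=50, bounds=[25,50]
  i=1: D_i=min(50*3^1,7030)=150, bounds=[75,150]
  i=2: D_i=min(50*3^2,7030)=450, bounds=[225,450]
  i=3: D_i=min(50*3^3,7030)=1350, bounds=[675,1350]
  i=4: D_i=min(50*3^4,7030)=4050, bounds=[2025,4050]
  i=5: D_i=min(50*3^5,7030)=7030, bounds=[3515,7030]
  i=6: D_i=min(50*3^6,7030)=7030, bounds=[3515,7030]
  i=7: D_i=min(50*3^7,7030)=7030, bounds=[3515,7030]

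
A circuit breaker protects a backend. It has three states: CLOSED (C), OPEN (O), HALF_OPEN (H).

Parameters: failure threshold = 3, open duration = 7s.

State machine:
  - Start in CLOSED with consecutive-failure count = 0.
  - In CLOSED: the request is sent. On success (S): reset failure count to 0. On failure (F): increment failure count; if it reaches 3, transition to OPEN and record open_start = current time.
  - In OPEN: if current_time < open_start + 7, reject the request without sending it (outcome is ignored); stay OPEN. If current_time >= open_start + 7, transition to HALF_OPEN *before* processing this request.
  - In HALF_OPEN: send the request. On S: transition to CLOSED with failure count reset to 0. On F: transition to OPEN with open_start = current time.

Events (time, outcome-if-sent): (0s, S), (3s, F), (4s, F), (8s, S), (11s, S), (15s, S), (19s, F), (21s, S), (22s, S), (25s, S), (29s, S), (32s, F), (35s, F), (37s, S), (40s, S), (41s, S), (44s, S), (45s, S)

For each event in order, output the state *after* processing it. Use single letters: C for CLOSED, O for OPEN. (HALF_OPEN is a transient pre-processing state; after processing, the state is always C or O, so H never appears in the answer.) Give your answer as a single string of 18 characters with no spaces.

Answer: CCCCCCCCCCCCCCCCCC

Derivation:
State after each event:
  event#1 t=0s outcome=S: state=CLOSED
  event#2 t=3s outcome=F: state=CLOSED
  event#3 t=4s outcome=F: state=CLOSED
  event#4 t=8s outcome=S: state=CLOSED
  event#5 t=11s outcome=S: state=CLOSED
  event#6 t=15s outcome=S: state=CLOSED
  event#7 t=19s outcome=F: state=CLOSED
  event#8 t=21s outcome=S: state=CLOSED
  event#9 t=22s outcome=S: state=CLOSED
  event#10 t=25s outcome=S: state=CLOSED
  event#11 t=29s outcome=S: state=CLOSED
  event#12 t=32s outcome=F: state=CLOSED
  event#13 t=35s outcome=F: state=CLOSED
  event#14 t=37s outcome=S: state=CLOSED
  event#15 t=40s outcome=S: state=CLOSED
  event#16 t=41s outcome=S: state=CLOSED
  event#17 t=44s outcome=S: state=CLOSED
  event#18 t=45s outcome=S: state=CLOSED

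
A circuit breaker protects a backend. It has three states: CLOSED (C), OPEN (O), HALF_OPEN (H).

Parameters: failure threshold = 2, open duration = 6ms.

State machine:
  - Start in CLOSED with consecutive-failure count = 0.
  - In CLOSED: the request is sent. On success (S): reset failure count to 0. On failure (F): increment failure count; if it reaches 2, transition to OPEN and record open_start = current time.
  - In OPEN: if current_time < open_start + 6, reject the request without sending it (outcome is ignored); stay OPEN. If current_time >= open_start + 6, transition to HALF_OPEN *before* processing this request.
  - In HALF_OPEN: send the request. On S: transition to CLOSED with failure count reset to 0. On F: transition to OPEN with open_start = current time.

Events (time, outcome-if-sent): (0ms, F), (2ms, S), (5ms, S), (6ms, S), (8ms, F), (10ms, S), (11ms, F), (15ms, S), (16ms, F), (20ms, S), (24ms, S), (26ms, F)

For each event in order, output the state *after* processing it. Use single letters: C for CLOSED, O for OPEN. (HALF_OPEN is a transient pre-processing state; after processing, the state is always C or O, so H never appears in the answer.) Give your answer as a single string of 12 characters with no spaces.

State after each event:
  event#1 t=0ms outcome=F: state=CLOSED
  event#2 t=2ms outcome=S: state=CLOSED
  event#3 t=5ms outcome=S: state=CLOSED
  event#4 t=6ms outcome=S: state=CLOSED
  event#5 t=8ms outcome=F: state=CLOSED
  event#6 t=10ms outcome=S: state=CLOSED
  event#7 t=11ms outcome=F: state=CLOSED
  event#8 t=15ms outcome=S: state=CLOSED
  event#9 t=16ms outcome=F: state=CLOSED
  event#10 t=20ms outcome=S: state=CLOSED
  event#11 t=24ms outcome=S: state=CLOSED
  event#12 t=26ms outcome=F: state=CLOSED

Answer: CCCCCCCCCCCC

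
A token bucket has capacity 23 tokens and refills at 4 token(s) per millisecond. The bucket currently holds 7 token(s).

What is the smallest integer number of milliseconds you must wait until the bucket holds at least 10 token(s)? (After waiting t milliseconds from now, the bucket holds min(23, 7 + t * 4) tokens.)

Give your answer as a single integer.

Answer: 1

Derivation:
Need 7 + t * 4 >= 10, so t >= 3/4.
Smallest integer t = ceil(3/4) = 1.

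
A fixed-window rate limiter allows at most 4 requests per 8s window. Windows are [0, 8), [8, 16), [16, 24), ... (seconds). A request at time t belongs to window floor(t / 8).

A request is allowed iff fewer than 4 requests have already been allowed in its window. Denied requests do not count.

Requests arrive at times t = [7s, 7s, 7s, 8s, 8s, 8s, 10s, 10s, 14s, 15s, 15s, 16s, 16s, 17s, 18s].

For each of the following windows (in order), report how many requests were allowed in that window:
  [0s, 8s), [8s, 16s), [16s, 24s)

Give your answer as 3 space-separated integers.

Answer: 3 4 4

Derivation:
Processing requests:
  req#1 t=7s (window 0): ALLOW
  req#2 t=7s (window 0): ALLOW
  req#3 t=7s (window 0): ALLOW
  req#4 t=8s (window 1): ALLOW
  req#5 t=8s (window 1): ALLOW
  req#6 t=8s (window 1): ALLOW
  req#7 t=10s (window 1): ALLOW
  req#8 t=10s (window 1): DENY
  req#9 t=14s (window 1): DENY
  req#10 t=15s (window 1): DENY
  req#11 t=15s (window 1): DENY
  req#12 t=16s (window 2): ALLOW
  req#13 t=16s (window 2): ALLOW
  req#14 t=17s (window 2): ALLOW
  req#15 t=18s (window 2): ALLOW

Allowed counts by window: 3 4 4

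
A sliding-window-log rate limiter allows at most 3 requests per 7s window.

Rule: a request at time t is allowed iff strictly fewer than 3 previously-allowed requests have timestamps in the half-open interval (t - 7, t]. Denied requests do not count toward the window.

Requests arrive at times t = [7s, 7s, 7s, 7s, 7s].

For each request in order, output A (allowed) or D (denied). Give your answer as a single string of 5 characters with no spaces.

Tracking allowed requests in the window:
  req#1 t=7s: ALLOW
  req#2 t=7s: ALLOW
  req#3 t=7s: ALLOW
  req#4 t=7s: DENY
  req#5 t=7s: DENY

Answer: AAADD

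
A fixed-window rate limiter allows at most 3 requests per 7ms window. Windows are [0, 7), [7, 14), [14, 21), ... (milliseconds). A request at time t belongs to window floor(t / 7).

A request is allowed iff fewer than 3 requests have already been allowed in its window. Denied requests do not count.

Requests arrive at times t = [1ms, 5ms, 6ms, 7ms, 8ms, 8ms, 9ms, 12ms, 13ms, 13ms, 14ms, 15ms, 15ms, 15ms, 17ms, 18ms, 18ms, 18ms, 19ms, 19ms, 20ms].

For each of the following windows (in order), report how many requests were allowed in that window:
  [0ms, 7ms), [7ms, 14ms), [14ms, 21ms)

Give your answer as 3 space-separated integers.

Answer: 3 3 3

Derivation:
Processing requests:
  req#1 t=1ms (window 0): ALLOW
  req#2 t=5ms (window 0): ALLOW
  req#3 t=6ms (window 0): ALLOW
  req#4 t=7ms (window 1): ALLOW
  req#5 t=8ms (window 1): ALLOW
  req#6 t=8ms (window 1): ALLOW
  req#7 t=9ms (window 1): DENY
  req#8 t=12ms (window 1): DENY
  req#9 t=13ms (window 1): DENY
  req#10 t=13ms (window 1): DENY
  req#11 t=14ms (window 2): ALLOW
  req#12 t=15ms (window 2): ALLOW
  req#13 t=15ms (window 2): ALLOW
  req#14 t=15ms (window 2): DENY
  req#15 t=17ms (window 2): DENY
  req#16 t=18ms (window 2): DENY
  req#17 t=18ms (window 2): DENY
  req#18 t=18ms (window 2): DENY
  req#19 t=19ms (window 2): DENY
  req#20 t=19ms (window 2): DENY
  req#21 t=20ms (window 2): DENY

Allowed counts by window: 3 3 3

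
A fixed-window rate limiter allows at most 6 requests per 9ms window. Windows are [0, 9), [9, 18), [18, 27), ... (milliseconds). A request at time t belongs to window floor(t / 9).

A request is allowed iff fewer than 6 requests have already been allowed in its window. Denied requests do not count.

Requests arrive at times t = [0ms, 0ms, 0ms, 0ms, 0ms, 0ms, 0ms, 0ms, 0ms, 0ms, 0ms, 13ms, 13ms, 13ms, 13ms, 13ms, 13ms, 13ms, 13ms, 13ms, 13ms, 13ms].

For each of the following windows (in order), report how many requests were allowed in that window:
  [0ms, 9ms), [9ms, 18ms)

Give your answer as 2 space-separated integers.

Answer: 6 6

Derivation:
Processing requests:
  req#1 t=0ms (window 0): ALLOW
  req#2 t=0ms (window 0): ALLOW
  req#3 t=0ms (window 0): ALLOW
  req#4 t=0ms (window 0): ALLOW
  req#5 t=0ms (window 0): ALLOW
  req#6 t=0ms (window 0): ALLOW
  req#7 t=0ms (window 0): DENY
  req#8 t=0ms (window 0): DENY
  req#9 t=0ms (window 0): DENY
  req#10 t=0ms (window 0): DENY
  req#11 t=0ms (window 0): DENY
  req#12 t=13ms (window 1): ALLOW
  req#13 t=13ms (window 1): ALLOW
  req#14 t=13ms (window 1): ALLOW
  req#15 t=13ms (window 1): ALLOW
  req#16 t=13ms (window 1): ALLOW
  req#17 t=13ms (window 1): ALLOW
  req#18 t=13ms (window 1): DENY
  req#19 t=13ms (window 1): DENY
  req#20 t=13ms (window 1): DENY
  req#21 t=13ms (window 1): DENY
  req#22 t=13ms (window 1): DENY

Allowed counts by window: 6 6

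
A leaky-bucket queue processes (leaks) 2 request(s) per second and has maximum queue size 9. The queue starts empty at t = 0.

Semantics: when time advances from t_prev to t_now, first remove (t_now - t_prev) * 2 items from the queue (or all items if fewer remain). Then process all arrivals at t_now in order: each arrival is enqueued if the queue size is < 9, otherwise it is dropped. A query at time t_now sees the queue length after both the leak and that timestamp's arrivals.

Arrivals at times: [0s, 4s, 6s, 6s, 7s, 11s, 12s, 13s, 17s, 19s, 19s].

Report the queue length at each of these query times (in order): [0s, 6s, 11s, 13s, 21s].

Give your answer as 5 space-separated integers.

Answer: 1 2 1 1 0

Derivation:
Queue lengths at query times:
  query t=0s: backlog = 1
  query t=6s: backlog = 2
  query t=11s: backlog = 1
  query t=13s: backlog = 1
  query t=21s: backlog = 0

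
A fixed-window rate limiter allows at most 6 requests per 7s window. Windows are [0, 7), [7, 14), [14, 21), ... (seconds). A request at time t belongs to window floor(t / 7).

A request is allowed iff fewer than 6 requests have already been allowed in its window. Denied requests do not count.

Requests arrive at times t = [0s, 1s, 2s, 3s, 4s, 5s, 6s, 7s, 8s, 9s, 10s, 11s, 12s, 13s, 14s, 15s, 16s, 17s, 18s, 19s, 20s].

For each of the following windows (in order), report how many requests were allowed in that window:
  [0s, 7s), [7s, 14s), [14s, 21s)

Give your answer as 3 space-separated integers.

Processing requests:
  req#1 t=0s (window 0): ALLOW
  req#2 t=1s (window 0): ALLOW
  req#3 t=2s (window 0): ALLOW
  req#4 t=3s (window 0): ALLOW
  req#5 t=4s (window 0): ALLOW
  req#6 t=5s (window 0): ALLOW
  req#7 t=6s (window 0): DENY
  req#8 t=7s (window 1): ALLOW
  req#9 t=8s (window 1): ALLOW
  req#10 t=9s (window 1): ALLOW
  req#11 t=10s (window 1): ALLOW
  req#12 t=11s (window 1): ALLOW
  req#13 t=12s (window 1): ALLOW
  req#14 t=13s (window 1): DENY
  req#15 t=14s (window 2): ALLOW
  req#16 t=15s (window 2): ALLOW
  req#17 t=16s (window 2): ALLOW
  req#18 t=17s (window 2): ALLOW
  req#19 t=18s (window 2): ALLOW
  req#20 t=19s (window 2): ALLOW
  req#21 t=20s (window 2): DENY

Allowed counts by window: 6 6 6

Answer: 6 6 6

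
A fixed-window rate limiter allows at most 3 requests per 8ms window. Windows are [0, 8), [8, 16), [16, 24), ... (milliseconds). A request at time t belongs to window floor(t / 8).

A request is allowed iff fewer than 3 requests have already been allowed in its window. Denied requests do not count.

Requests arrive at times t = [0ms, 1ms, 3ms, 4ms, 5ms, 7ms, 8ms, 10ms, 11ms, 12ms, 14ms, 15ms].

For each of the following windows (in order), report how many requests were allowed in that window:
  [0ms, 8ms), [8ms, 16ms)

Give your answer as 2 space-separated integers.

Processing requests:
  req#1 t=0ms (window 0): ALLOW
  req#2 t=1ms (window 0): ALLOW
  req#3 t=3ms (window 0): ALLOW
  req#4 t=4ms (window 0): DENY
  req#5 t=5ms (window 0): DENY
  req#6 t=7ms (window 0): DENY
  req#7 t=8ms (window 1): ALLOW
  req#8 t=10ms (window 1): ALLOW
  req#9 t=11ms (window 1): ALLOW
  req#10 t=12ms (window 1): DENY
  req#11 t=14ms (window 1): DENY
  req#12 t=15ms (window 1): DENY

Allowed counts by window: 3 3

Answer: 3 3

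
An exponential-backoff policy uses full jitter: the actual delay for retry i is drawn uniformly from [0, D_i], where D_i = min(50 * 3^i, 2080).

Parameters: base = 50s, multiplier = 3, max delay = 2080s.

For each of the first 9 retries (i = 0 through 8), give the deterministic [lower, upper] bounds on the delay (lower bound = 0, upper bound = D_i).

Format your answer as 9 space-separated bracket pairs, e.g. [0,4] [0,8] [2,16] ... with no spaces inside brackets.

Computing bounds per retry:
  i=0: D_i=min(50*3^0,2080)=50, bounds=[0,50]
  i=1: D_i=min(50*3^1,2080)=150, bounds=[0,150]
  i=2: D_i=min(50*3^2,2080)=450, bounds=[0,450]
  i=3: D_i=min(50*3^3,2080)=1350, bounds=[0,1350]
  i=4: D_i=min(50*3^4,2080)=2080, bounds=[0,2080]
  i=5: D_i=min(50*3^5,2080)=2080, bounds=[0,2080]
  i=6: D_i=min(50*3^6,2080)=2080, bounds=[0,2080]
  i=7: D_i=min(50*3^7,2080)=2080, bounds=[0,2080]
  i=8: D_i=min(50*3^8,2080)=2080, bounds=[0,2080]

Answer: [0,50] [0,150] [0,450] [0,1350] [0,2080] [0,2080] [0,2080] [0,2080] [0,2080]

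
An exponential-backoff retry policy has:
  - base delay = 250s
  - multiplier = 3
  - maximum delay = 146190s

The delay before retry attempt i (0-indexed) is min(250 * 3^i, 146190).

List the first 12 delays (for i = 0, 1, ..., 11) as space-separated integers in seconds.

Computing each delay:
  i=0: min(250*3^0, 146190) = 250
  i=1: min(250*3^1, 146190) = 750
  i=2: min(250*3^2, 146190) = 2250
  i=3: min(250*3^3, 146190) = 6750
  i=4: min(250*3^4, 146190) = 20250
  i=5: min(250*3^5, 146190) = 60750
  i=6: min(250*3^6, 146190) = 146190
  i=7: min(250*3^7, 146190) = 146190
  i=8: min(250*3^8, 146190) = 146190
  i=9: min(250*3^9, 146190) = 146190
  i=10: min(250*3^10, 146190) = 146190
  i=11: min(250*3^11, 146190) = 146190

Answer: 250 750 2250 6750 20250 60750 146190 146190 146190 146190 146190 146190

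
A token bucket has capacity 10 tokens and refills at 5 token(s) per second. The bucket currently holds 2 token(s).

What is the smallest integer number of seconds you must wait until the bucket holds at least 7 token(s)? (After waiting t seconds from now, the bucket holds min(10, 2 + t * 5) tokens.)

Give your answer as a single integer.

Need 2 + t * 5 >= 7, so t >= 5/5.
Smallest integer t = ceil(5/5) = 1.

Answer: 1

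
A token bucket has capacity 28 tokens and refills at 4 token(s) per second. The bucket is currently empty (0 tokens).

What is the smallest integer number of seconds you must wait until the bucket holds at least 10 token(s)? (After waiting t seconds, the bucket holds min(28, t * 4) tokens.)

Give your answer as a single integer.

Answer: 3

Derivation:
Need t * 4 >= 10, so t >= 10/4.
Smallest integer t = ceil(10/4) = 3.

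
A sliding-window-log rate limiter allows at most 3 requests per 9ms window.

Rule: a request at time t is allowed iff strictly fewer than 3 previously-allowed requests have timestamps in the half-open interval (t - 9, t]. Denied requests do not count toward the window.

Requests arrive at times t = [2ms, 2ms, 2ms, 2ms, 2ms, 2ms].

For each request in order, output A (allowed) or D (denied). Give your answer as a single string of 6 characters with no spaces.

Tracking allowed requests in the window:
  req#1 t=2ms: ALLOW
  req#2 t=2ms: ALLOW
  req#3 t=2ms: ALLOW
  req#4 t=2ms: DENY
  req#5 t=2ms: DENY
  req#6 t=2ms: DENY

Answer: AAADDD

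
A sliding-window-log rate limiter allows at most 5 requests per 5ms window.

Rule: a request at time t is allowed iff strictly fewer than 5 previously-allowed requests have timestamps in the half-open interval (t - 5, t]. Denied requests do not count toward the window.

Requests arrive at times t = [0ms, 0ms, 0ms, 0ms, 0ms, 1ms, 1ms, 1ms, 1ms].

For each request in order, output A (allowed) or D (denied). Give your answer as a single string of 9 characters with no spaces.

Answer: AAAAADDDD

Derivation:
Tracking allowed requests in the window:
  req#1 t=0ms: ALLOW
  req#2 t=0ms: ALLOW
  req#3 t=0ms: ALLOW
  req#4 t=0ms: ALLOW
  req#5 t=0ms: ALLOW
  req#6 t=1ms: DENY
  req#7 t=1ms: DENY
  req#8 t=1ms: DENY
  req#9 t=1ms: DENY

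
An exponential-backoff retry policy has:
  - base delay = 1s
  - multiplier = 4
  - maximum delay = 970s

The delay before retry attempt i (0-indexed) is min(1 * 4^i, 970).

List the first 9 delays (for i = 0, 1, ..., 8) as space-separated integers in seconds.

Answer: 1 4 16 64 256 970 970 970 970

Derivation:
Computing each delay:
  i=0: min(1*4^0, 970) = 1
  i=1: min(1*4^1, 970) = 4
  i=2: min(1*4^2, 970) = 16
  i=3: min(1*4^3, 970) = 64
  i=4: min(1*4^4, 970) = 256
  i=5: min(1*4^5, 970) = 970
  i=6: min(1*4^6, 970) = 970
  i=7: min(1*4^7, 970) = 970
  i=8: min(1*4^8, 970) = 970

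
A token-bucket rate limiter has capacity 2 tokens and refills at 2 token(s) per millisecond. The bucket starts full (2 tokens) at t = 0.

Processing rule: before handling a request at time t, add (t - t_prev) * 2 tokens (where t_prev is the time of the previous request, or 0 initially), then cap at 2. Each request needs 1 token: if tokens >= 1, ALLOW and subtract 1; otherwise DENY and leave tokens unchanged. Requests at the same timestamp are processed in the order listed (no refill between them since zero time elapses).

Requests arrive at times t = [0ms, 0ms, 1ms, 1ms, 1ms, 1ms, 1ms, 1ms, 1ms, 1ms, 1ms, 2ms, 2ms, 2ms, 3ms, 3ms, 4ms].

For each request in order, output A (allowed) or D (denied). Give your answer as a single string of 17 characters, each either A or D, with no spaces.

Simulating step by step:
  req#1 t=0ms: ALLOW
  req#2 t=0ms: ALLOW
  req#3 t=1ms: ALLOW
  req#4 t=1ms: ALLOW
  req#5 t=1ms: DENY
  req#6 t=1ms: DENY
  req#7 t=1ms: DENY
  req#8 t=1ms: DENY
  req#9 t=1ms: DENY
  req#10 t=1ms: DENY
  req#11 t=1ms: DENY
  req#12 t=2ms: ALLOW
  req#13 t=2ms: ALLOW
  req#14 t=2ms: DENY
  req#15 t=3ms: ALLOW
  req#16 t=3ms: ALLOW
  req#17 t=4ms: ALLOW

Answer: AAAADDDDDDDAADAAA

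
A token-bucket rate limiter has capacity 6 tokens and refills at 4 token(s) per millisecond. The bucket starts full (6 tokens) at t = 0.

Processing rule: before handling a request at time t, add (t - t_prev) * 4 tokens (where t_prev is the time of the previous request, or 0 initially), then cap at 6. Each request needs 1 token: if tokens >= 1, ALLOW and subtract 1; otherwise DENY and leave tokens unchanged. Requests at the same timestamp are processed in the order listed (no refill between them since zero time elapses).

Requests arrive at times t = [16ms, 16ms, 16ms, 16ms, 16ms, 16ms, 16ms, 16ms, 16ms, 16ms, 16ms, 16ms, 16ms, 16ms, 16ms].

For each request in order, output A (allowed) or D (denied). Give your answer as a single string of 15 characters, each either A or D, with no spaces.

Answer: AAAAAADDDDDDDDD

Derivation:
Simulating step by step:
  req#1 t=16ms: ALLOW
  req#2 t=16ms: ALLOW
  req#3 t=16ms: ALLOW
  req#4 t=16ms: ALLOW
  req#5 t=16ms: ALLOW
  req#6 t=16ms: ALLOW
  req#7 t=16ms: DENY
  req#8 t=16ms: DENY
  req#9 t=16ms: DENY
  req#10 t=16ms: DENY
  req#11 t=16ms: DENY
  req#12 t=16ms: DENY
  req#13 t=16ms: DENY
  req#14 t=16ms: DENY
  req#15 t=16ms: DENY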